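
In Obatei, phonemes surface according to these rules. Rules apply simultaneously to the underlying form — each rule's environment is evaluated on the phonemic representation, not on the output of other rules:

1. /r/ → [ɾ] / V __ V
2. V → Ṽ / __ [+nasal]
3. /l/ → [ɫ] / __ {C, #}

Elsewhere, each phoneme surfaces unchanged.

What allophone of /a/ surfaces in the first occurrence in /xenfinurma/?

[a]

/a/ (word-final): rule 2 targets it, but not before a nasal consonant → unchanged [a].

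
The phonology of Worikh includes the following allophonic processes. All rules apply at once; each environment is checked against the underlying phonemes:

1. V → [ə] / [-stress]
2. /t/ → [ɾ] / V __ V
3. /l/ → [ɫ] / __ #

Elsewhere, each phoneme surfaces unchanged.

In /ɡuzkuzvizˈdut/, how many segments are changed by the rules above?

3

Segments that undergo a rule: /u/ → [ə] (rule 1); /u/ → [ə] (rule 1); /i/ → [ə] (rule 1).
All other segments surface unchanged.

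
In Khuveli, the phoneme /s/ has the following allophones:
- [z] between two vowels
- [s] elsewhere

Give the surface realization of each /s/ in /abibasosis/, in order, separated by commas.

[z], [z], [s]

Occurrence 1 (position 6): between two vowels → [z].
Occurrence 2 (position 8): between two vowels → [z].
Occurrence 3 (position 10): no conditioning environment matches → elsewhere allophone [s].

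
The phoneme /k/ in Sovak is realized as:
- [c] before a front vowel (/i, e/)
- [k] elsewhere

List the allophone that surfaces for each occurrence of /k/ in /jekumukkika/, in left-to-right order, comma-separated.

[k], [k], [c], [k]

Occurrence 1 (position 3): no conditioning environment matches → elsewhere allophone [k].
Occurrence 2 (position 7): no conditioning environment matches → elsewhere allophone [k].
Occurrence 3 (position 8): before a front vowel → [c].
Occurrence 4 (position 10): no conditioning environment matches → elsewhere allophone [k].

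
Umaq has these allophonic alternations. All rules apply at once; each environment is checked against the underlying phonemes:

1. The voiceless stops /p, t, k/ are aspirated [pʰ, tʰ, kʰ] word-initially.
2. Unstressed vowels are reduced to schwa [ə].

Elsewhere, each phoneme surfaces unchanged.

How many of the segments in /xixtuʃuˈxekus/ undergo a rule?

4

Segments that undergo a rule: /i/ → [ə] (rule 2); /u/ → [ə] (rule 2); /u/ → [ə] (rule 2); /u/ → [ə] (rule 2).
All other segments surface unchanged.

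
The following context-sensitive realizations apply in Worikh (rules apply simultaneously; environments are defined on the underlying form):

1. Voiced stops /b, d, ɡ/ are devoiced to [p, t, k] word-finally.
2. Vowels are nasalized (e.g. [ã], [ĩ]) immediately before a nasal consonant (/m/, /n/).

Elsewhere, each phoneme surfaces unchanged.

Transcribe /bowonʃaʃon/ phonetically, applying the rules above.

/b/ (word-initial): rule 1 targets it, but not word-finally → unchanged [b].
/o/ (between /b/ and /w/) fails the environment for rule 2, so it stays [o].
/w/ (between /o/ and /o/) is unaffected → [w].
Rule 2 applies to /o/ (between /w/ and /n/: before a nasal consonant) → [õ].
/n/ stays [n].
/ʃ/ (between /n/ and /a/): no rule targets it → [ʃ].
/a/ — between /ʃ/ and /ʃ/; rule 2 does not apply here → [a].
/ʃ/ (between /a/ and /o/): no rule targets it → [ʃ].
/o/ (between /ʃ/ and /n/) occurs before a nasal consonant → [õ] by rule 2.
/n/ (word-final): no rule targets it → [n].

[bowõnʃaʃõn]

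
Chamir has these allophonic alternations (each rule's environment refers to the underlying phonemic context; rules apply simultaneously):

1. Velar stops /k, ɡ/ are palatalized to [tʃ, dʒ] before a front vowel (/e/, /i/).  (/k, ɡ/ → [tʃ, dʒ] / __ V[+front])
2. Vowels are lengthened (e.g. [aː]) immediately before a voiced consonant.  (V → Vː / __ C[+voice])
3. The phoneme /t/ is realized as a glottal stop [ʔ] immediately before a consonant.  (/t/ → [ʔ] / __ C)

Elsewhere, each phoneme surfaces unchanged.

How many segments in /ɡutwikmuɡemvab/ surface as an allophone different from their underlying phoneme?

Segments that undergo a rule: /t/ → [ʔ] (rule 3); /u/ → [uː] (rule 2); /ɡ/ → [dʒ] (rule 1); /e/ → [eː] (rule 2); /a/ → [aː] (rule 2).
All other segments surface unchanged.

5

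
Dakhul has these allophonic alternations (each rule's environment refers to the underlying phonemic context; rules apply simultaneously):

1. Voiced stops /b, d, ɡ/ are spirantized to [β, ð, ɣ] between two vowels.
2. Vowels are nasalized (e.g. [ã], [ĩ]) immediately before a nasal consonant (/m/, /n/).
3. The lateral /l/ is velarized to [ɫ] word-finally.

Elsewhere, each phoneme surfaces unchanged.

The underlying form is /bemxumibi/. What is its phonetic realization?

/b/ — word-initial; rule 1 does not apply here → [b].
/e/ meets the environment for rule 2 (before a nasal consonant) → [ẽ].
/m/ (between /e/ and /x/): no rule targets it → [m].
/x/ (between /m/ and /u/) is unaffected → [x].
/u/ (between /x/ and /m/): before a nasal consonant, so rule 2 applies → [ũ].
/m/ stays [m].
/i/ (between /m/ and /b/) fails the environment for rule 2, so it stays [i].
/b/ — between /i/ and /i/, between two vowels — surfaces as [β] (rule 1).
/i/ (word-final) is in the target of rule 2 but the environment (before a nasal consonant) is not met → [i].

[bẽmxũmiβi]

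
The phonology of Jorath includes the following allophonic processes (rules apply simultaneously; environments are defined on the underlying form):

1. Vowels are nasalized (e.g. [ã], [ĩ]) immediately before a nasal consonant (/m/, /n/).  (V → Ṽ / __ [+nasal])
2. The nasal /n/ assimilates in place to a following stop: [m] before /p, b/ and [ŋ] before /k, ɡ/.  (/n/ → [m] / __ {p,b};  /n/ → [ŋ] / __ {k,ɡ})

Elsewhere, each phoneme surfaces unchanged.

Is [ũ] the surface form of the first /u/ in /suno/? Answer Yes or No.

/u/ meets the environment for rule 1 (before a nasal consonant) → [ũ].
The actual realization is [ũ], which matches [ũ].

Yes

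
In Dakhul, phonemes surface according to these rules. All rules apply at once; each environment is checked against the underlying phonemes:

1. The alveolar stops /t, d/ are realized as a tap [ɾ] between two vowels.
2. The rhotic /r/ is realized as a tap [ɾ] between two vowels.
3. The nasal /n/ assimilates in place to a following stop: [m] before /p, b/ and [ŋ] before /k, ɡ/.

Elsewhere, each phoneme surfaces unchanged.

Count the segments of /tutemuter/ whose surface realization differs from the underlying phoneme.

Segments that undergo a rule: /t/ → [ɾ] (rule 1); /t/ → [ɾ] (rule 1).
All other segments surface unchanged.

2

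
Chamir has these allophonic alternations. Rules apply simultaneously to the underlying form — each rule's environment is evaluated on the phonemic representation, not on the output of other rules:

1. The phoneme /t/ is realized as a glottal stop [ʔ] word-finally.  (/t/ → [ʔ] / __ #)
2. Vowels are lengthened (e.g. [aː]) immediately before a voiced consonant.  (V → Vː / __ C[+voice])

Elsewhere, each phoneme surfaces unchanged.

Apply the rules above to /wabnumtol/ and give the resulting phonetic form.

[waːbnuːmtoːl]

/w/ (word-initial) is unaffected → [w].
/a/ meets the environment for rule 2 (before a voiced consonant) → [aː].
/b/ (between /a/ and /n/) is unaffected → [b].
/n/ (between /b/ and /u/): no rule targets it → [n].
/u/ (between /n/ and /m/) occurs before a voiced consonant → [uː] by rule 2.
/m/ (between /u/ and /t/): no rule targets it → [m].
/t/ — between /m/ and /o/; rule 1 does not apply here → [t].
/o/ meets the environment for rule 2 (before a voiced consonant) → [oː].
/l/ (word-final) is unaffected → [l].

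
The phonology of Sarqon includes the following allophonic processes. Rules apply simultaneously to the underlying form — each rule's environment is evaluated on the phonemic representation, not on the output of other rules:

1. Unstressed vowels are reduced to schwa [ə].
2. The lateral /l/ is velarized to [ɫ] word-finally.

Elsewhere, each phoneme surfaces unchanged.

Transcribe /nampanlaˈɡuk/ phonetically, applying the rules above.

/n/ (word-initial) is unaffected → [n].
/a/ meets the environment for rule 1 (in an unstressed syllable) → [ə].
/m/ stays [m].
/p/ — not in any rule's target class → [p].
Rule 1 applies to /a/ (between /p/ and /n/: in an unstressed syllable) → [ə].
/n/ (between /a/ and /l/) is unaffected → [n].
/l/ (between /n/ and /a/) is in the target of rule 2 but the environment (word-finally) is not met → [l].
Rule 1 applies to /a/ (between /l/ and /ɡ/: in an unstressed syllable) → [ə].
/ɡ/ stays [ɡ].
/u/ — between /ɡ/ and /k/; rule 1 does not apply here → [u].
/k/ (word-final) is unaffected → [k].

[nəmpənləˈɡuk]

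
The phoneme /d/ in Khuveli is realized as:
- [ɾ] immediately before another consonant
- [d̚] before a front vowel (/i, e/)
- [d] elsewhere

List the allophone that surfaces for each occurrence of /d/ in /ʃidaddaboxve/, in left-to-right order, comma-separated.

[d], [ɾ], [d]

Occurrence 1 (position 3): no conditioning environment matches → elsewhere allophone [d].
Occurrence 2 (position 5): immediately before another consonant → [ɾ].
Occurrence 3 (position 6): no conditioning environment matches → elsewhere allophone [d].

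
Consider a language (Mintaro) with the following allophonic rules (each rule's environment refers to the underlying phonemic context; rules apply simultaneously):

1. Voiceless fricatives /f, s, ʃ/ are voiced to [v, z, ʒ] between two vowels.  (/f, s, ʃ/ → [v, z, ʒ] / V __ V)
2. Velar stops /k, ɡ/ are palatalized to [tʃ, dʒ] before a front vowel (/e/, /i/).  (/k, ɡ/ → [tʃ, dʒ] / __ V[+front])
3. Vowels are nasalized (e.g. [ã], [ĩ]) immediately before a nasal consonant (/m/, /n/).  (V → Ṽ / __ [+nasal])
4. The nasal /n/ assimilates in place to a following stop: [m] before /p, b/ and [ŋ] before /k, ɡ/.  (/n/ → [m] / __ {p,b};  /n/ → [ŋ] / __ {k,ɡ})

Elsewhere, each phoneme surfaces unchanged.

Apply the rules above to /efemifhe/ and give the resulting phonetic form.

/e/ (word-initial) is in the target of rule 3 but the environment (before a nasal consonant) is not met → [e].
/f/ — between /e/ and /e/, between two vowels — surfaces as [v] (rule 1).
/e/ meets the environment for rule 3 (before a nasal consonant) → [ẽ].
/m/ (between /e/ and /i/): no rule targets it → [m].
/i/ (between /m/ and /f/): rule 3 targets it, but not before a nasal consonant → unchanged [i].
/f/ (between /i/ and /h/): rule 1 targets it, but not between two vowels → unchanged [f].
/h/ — not in any rule's target class → [h].
/e/ (word-final) is in the target of rule 3 but the environment (before a nasal consonant) is not met → [e].

[evẽmifhe]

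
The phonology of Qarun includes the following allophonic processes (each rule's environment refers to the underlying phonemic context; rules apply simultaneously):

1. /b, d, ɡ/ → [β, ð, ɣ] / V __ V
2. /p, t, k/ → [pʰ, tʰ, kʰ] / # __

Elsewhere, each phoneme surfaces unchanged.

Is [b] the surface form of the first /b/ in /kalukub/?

Yes

/b/ — word-final; rule 1 does not apply here → [b].
The actual realization is [b], which matches [b].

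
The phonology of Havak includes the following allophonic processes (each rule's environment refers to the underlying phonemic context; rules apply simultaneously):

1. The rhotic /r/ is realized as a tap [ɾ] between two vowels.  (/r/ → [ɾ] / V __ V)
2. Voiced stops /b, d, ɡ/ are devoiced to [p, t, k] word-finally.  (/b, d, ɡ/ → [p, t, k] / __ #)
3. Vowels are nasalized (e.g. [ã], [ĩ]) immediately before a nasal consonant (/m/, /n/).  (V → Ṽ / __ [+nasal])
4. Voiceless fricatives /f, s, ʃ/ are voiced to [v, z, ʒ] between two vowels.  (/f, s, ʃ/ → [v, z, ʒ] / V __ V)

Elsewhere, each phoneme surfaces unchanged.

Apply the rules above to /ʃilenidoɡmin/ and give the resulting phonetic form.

[ʃilẽnidoɡmĩn]

/ʃ/ — word-initial; rule 4 does not apply here → [ʃ].
/i/ (between /ʃ/ and /l/) fails the environment for rule 3, so it stays [i].
/l/ (between /i/ and /e/): no rule targets it → [l].
/e/ meets the environment for rule 3 (before a nasal consonant) → [ẽ].
/n/ (between /e/ and /i/): no rule targets it → [n].
/i/ (between /n/ and /d/): rule 3 targets it, but not before a nasal consonant → unchanged [i].
/d/ — between /i/ and /o/; rule 2 does not apply here → [d].
/o/ — between /d/ and /ɡ/; rule 3 does not apply here → [o].
/ɡ/ (between /o/ and /m/) is in the target of rule 2 but the environment (word-finally) is not met → [ɡ].
/m/ (between /ɡ/ and /i/) is unaffected → [m].
Rule 3 applies to /i/ (between /m/ and /n/: before a nasal consonant) → [ĩ].
/n/ — not in any rule's target class → [n].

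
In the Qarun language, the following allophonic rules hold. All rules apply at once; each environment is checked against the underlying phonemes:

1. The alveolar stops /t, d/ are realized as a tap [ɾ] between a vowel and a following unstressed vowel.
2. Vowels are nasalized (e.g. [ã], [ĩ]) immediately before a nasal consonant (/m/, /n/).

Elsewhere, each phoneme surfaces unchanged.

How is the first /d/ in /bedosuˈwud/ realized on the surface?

/d/ meets the environment for rule 1 (between a vowel and a following unstressed vowel) → [ɾ].

[ɾ]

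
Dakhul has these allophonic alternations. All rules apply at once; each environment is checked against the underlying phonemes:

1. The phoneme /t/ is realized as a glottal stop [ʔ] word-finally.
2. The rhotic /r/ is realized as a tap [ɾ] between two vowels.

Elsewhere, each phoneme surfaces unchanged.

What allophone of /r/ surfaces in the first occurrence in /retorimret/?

/r/ (word-initial): rule 2 targets it, but not between two vowels → unchanged [r].

[r]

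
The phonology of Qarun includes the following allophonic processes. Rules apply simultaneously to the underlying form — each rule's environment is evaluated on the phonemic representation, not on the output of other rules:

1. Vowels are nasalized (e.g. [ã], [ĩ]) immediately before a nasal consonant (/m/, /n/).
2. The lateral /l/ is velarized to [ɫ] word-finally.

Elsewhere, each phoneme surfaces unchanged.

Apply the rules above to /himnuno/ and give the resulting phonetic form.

/h/ (word-initial): no rule targets it → [h].
/i/ (between /h/ and /m/) occurs before a nasal consonant → [ĩ] by rule 1.
/m/ (between /i/ and /n/) is unaffected → [m].
/n/ stays [n].
/u/ — between /n/ and /n/, before a nasal consonant — surfaces as [ũ] (rule 1).
/n/ (between /u/ and /o/): no rule targets it → [n].
/o/ (word-final): rule 1 targets it, but not before a nasal consonant → unchanged [o].

[hĩmnũno]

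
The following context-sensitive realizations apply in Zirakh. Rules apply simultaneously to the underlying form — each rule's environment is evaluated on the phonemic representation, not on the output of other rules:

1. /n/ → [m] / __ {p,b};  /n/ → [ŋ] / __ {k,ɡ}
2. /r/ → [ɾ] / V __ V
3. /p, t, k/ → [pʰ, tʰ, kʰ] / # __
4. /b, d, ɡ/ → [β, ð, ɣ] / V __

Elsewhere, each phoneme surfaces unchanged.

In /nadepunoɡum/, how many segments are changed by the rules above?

Segments that undergo a rule: /d/ → [ð] (rule 4); /ɡ/ → [ɣ] (rule 4).
All other segments surface unchanged.

2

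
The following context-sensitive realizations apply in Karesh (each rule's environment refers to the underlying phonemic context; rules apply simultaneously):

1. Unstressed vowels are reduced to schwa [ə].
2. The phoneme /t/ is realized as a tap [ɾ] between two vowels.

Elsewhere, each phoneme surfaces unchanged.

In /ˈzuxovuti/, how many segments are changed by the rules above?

4

Segments that undergo a rule: /o/ → [ə] (rule 1); /u/ → [ə] (rule 1); /t/ → [ɾ] (rule 2); /i/ → [ə] (rule 1).
All other segments surface unchanged.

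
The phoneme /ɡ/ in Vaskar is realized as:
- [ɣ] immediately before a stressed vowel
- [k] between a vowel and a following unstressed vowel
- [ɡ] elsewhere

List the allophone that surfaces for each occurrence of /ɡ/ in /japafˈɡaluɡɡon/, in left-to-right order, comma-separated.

[ɣ], [ɡ], [ɡ]

Occurrence 1 (position 6): immediately before a stressed vowel → [ɣ].
Occurrence 2 (position 10): no conditioning environment matches → elsewhere allophone [ɡ].
Occurrence 3 (position 11): no conditioning environment matches → elsewhere allophone [ɡ].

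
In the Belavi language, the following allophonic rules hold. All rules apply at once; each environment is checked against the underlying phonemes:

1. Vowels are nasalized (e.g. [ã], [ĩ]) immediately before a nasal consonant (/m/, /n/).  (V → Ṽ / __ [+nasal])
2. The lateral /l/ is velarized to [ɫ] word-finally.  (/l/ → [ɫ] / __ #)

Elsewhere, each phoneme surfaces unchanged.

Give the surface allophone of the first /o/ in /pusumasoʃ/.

[o]

/o/ (between /s/ and /ʃ/): rule 1 targets it, but not before a nasal consonant → unchanged [o].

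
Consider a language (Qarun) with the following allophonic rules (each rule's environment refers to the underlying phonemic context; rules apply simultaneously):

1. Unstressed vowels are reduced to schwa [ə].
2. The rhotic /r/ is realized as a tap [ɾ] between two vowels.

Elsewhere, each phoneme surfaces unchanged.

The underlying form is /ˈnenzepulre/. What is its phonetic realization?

/n/ (word-initial) is unaffected → [n].
/e/ — between /n/ and /n/; rule 1 does not apply here → [e].
/n/ stays [n].
/z/ (between /n/ and /e/): no rule targets it → [z].
Rule 1 applies to /e/ (between /z/ and /p/: in an unstressed syllable) → [ə].
/p/ — not in any rule's target class → [p].
/u/ — between /p/ and /l/, in an unstressed syllable — surfaces as [ə] (rule 1).
/l/ stays [l].
/r/ (between /l/ and /e/) is in the target of rule 2 but the environment (between two vowels) is not met → [r].
Rule 1 applies to /e/ (word-final: in an unstressed syllable) → [ə].

[ˈnenzəpəlrə]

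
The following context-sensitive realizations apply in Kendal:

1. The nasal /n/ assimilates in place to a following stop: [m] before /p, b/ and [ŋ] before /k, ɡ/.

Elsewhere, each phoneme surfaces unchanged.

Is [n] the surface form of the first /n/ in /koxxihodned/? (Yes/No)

/n/ (between /d/ and /e/) is in the target of rule 1 but the environment (before a labial or velar stop) is not met → [n].
The actual realization is [n], which matches [n].

Yes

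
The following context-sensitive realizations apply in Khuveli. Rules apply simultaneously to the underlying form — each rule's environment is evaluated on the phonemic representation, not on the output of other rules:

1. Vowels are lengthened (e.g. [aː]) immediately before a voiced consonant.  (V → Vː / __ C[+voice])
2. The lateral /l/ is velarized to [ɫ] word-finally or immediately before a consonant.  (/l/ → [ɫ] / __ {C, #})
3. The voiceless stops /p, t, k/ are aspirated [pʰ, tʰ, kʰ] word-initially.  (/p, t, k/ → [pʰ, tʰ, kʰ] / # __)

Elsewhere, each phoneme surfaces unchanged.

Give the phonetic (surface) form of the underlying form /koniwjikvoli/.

Rule 3 applies to /k/ (word-initial: word-initially) → [kʰ].
/o/ (between /k/ and /n/) occurs before a voiced consonant → [oː] by rule 1.
/n/ stays [n].
/i/ meets the environment for rule 1 (before a voiced consonant) → [iː].
/w/ (between /i/ and /j/) is unaffected → [w].
/j/ (between /w/ and /i/) is unaffected → [j].
/i/ (between /j/ and /k/): rule 1 targets it, but not before a voiced consonant → unchanged [i].
/k/ — between /i/ and /v/; rule 3 does not apply here → [k].
/v/ (between /k/ and /o/) is unaffected → [v].
/o/ (between /v/ and /l/) occurs before a voiced consonant → [oː] by rule 1.
/l/ (between /o/ and /i/) is in the target of rule 2 but the environment (word-finally or immediately before a consonant) is not met → [l].
/i/ — word-final; rule 1 does not apply here → [i].

[kʰoːniːwjikvoːli]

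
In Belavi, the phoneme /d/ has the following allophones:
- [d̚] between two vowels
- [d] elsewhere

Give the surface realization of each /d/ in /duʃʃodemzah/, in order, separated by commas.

[d], [d̚]

Occurrence 1 (position 1): no conditioning environment matches → elsewhere allophone [d].
Occurrence 2 (position 6): between two vowels → [d̚].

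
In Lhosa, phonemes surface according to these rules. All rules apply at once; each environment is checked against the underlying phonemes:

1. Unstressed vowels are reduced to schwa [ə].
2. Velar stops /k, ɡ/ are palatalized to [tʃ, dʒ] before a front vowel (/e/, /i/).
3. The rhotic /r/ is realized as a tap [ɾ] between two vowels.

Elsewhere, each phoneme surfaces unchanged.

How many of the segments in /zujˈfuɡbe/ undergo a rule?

Segments that undergo a rule: /u/ → [ə] (rule 1); /e/ → [ə] (rule 1).
All other segments surface unchanged.

2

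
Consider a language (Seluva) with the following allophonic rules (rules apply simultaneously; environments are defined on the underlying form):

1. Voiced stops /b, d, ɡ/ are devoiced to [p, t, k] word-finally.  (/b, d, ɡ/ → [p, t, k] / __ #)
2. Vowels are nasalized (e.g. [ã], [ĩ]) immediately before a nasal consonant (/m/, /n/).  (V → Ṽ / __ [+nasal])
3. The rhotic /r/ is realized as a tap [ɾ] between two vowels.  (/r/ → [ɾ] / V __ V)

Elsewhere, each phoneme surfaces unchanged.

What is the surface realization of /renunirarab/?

/r/ (word-initial) is in the target of rule 3 but the environment (between two vowels) is not met → [r].
/e/ — between /r/ and /n/, before a nasal consonant — surfaces as [ẽ] (rule 2).
/n/ — not in any rule's target class → [n].
/u/ (between /n/ and /n/) occurs before a nasal consonant → [ũ] by rule 2.
/n/ — not in any rule's target class → [n].
/i/ (between /n/ and /r/): rule 2 targets it, but not before a nasal consonant → unchanged [i].
/r/ (between /i/ and /a/) occurs between two vowels → [ɾ] by rule 3.
/a/ (between /r/ and /r/) fails the environment for rule 2, so it stays [a].
/r/ meets the environment for rule 3 (between two vowels) → [ɾ].
/a/ (between /r/ and /b/) fails the environment for rule 2, so it stays [a].
/b/ (word-final): word-finally, so rule 1 applies → [p].

[rẽnũniɾaɾap]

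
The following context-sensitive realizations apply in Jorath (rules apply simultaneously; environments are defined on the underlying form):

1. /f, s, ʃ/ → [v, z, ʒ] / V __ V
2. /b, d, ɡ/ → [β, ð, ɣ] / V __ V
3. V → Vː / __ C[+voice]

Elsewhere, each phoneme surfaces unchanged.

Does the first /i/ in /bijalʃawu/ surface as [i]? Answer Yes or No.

No

/i/ — between /b/ and /j/, before a voiced consonant — surfaces as [iː] (rule 3).
The actual realization is [iː], not [i].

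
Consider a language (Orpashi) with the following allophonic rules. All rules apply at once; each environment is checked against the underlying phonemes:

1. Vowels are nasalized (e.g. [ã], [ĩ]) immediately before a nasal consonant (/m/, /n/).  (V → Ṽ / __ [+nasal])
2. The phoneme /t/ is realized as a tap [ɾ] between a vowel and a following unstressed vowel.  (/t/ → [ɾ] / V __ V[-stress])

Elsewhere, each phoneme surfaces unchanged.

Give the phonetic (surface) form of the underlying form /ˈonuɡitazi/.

/o/ (word-initial): before a nasal consonant, so rule 1 applies → [õ].
/n/ (between /o/ and /u/) is unaffected → [n].
/u/ (between /n/ and /ɡ/) is in the target of rule 1 but the environment (before a nasal consonant) is not met → [u].
/ɡ/ (between /u/ and /i/): no rule targets it → [ɡ].
/i/ (between /ɡ/ and /t/): rule 1 targets it, but not before a nasal consonant → unchanged [i].
/t/ meets the environment for rule 2 (between a vowel and a following unstressed vowel) → [ɾ].
/a/ (between /t/ and /z/) fails the environment for rule 1, so it stays [a].
/z/ (between /a/ and /i/) is unaffected → [z].
/i/ (word-final) fails the environment for rule 1, so it stays [i].

[ˈõnuɡiɾazi]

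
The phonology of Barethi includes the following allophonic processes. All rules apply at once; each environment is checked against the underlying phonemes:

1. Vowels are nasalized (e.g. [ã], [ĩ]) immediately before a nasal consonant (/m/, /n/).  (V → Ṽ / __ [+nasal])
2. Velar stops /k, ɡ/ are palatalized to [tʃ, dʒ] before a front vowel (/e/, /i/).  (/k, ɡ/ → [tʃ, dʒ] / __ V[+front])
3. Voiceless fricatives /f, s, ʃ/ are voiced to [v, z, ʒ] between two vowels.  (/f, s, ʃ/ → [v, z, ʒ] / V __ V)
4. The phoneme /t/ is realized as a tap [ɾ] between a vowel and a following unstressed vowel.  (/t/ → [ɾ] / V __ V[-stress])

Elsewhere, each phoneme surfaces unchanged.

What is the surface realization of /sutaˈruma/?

[suɾaˈrũma]

/s/ (word-initial) fails the environment for rule 3, so it stays [s].
/u/ — between /s/ and /t/; rule 1 does not apply here → [u].
/t/ — between /u/ and /a/, between a vowel and a following unstressed vowel — surfaces as [ɾ] (rule 4).
/a/ (between /t/ and /r/) fails the environment for rule 1, so it stays [a].
/u/ meets the environment for rule 1 (before a nasal consonant) → [ũ].
/a/ (word-final) is in the target of rule 1 but the environment (before a nasal consonant) is not met → [a].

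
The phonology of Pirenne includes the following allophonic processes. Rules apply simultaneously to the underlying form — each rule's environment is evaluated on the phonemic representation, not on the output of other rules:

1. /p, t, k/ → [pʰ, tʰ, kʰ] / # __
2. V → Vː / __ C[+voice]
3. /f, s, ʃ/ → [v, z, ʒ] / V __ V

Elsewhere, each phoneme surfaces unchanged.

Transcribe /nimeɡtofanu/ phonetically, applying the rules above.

/n/ (word-initial) is unaffected → [n].
/i/ — between /n/ and /m/, before a voiced consonant — surfaces as [iː] (rule 2).
/m/ stays [m].
/e/ meets the environment for rule 2 (before a voiced consonant) → [eː].
/ɡ/ (between /e/ and /t/) is unaffected → [ɡ].
/t/ (between /ɡ/ and /o/) is in the target of rule 1 but the environment (word-initially) is not met → [t].
/o/ (between /t/ and /f/): rule 2 targets it, but not before a voiced consonant → unchanged [o].
/f/ (between /o/ and /a/) occurs between two vowels → [v] by rule 3.
Rule 2 applies to /a/ (between /f/ and /n/: before a voiced consonant) → [aː].
/n/ stays [n].
/u/ (word-final) fails the environment for rule 2, so it stays [u].

[niːmeːɡtovaːnu]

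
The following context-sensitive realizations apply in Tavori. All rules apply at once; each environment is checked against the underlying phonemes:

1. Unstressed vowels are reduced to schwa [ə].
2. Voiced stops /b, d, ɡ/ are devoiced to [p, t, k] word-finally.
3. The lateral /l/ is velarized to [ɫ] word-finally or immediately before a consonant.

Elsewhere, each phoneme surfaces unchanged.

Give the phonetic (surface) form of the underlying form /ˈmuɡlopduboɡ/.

/m/ — not in any rule's target class → [m].
/u/ (between /m/ and /ɡ/) is in the target of rule 1 but the environment (in an unstressed syllable) is not met → [u].
/ɡ/ (between /u/ and /l/): rule 2 targets it, but not word-finally → unchanged [ɡ].
/l/ (between /ɡ/ and /o/): rule 3 targets it, but not word-finally or immediately before a consonant → unchanged [l].
/o/ (between /l/ and /p/): in an unstressed syllable, so rule 1 applies → [ə].
/p/ (between /o/ and /d/): no rule targets it → [p].
/d/ — between /p/ and /u/; rule 2 does not apply here → [d].
/u/ (between /d/ and /b/): in an unstressed syllable, so rule 1 applies → [ə].
/b/ (between /u/ and /o/) is in the target of rule 2 but the environment (word-finally) is not met → [b].
/o/ (between /b/ and /ɡ/) occurs in an unstressed syllable → [ə] by rule 1.
/ɡ/ (word-final): word-finally, so rule 2 applies → [k].

[ˈmuɡləpdəbək]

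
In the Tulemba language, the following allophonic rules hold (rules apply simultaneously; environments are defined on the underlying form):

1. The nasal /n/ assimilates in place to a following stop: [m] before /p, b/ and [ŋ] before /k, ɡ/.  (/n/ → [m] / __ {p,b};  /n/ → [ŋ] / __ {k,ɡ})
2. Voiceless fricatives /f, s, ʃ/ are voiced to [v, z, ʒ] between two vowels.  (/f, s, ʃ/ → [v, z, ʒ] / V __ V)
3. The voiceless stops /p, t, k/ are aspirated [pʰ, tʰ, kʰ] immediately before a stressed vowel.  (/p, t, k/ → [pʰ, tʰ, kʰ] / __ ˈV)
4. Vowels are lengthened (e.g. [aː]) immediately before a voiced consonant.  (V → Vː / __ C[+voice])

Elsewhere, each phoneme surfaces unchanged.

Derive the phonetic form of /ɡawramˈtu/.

/ɡ/ (word-initial) is unaffected → [ɡ].
/a/ (between /ɡ/ and /w/) occurs before a voiced consonant → [aː] by rule 4.
/w/ (between /a/ and /r/) is unaffected → [w].
/r/ — not in any rule's target class → [r].
/a/ — between /r/ and /m/, before a voiced consonant — surfaces as [aː] (rule 4).
/m/ stays [m].
/t/ (between /m/ and /u/) occurs immediately before a stressed vowel → [tʰ] by rule 3.
/u/ — word-final; rule 4 does not apply here → [u].

[ɡaːwraːmˈtʰu]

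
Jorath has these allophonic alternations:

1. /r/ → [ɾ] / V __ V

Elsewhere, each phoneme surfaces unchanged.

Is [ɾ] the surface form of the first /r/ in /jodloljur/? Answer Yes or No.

No

/r/ (word-final) is in the target of rule 1 but the environment (between two vowels) is not met → [r].
The actual realization is [r], not [ɾ].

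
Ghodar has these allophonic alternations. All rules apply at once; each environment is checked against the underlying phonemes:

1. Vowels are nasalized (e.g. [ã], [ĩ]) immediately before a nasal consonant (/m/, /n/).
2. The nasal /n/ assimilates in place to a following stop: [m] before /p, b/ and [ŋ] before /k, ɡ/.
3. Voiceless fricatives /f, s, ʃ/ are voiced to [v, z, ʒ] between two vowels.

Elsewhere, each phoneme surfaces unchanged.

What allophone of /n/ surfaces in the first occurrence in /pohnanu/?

[n]

/n/ (between /h/ and /a/) fails the environment for rule 2, so it stays [n].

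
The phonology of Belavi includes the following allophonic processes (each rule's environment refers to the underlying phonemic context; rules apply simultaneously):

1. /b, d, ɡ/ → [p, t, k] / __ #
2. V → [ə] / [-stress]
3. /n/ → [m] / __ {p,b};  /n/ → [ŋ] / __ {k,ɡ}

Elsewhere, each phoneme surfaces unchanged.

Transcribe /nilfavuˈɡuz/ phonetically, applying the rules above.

/n/ (word-initial) is in the target of rule 3 but the environment (before a labial or velar stop) is not met → [n].
/i/ (between /n/ and /l/) occurs in an unstressed syllable → [ə] by rule 2.
/a/ meets the environment for rule 2 (in an unstressed syllable) → [ə].
/u/ (between /v/ and /ɡ/) occurs in an unstressed syllable → [ə] by rule 2.
/ɡ/ (between /u/ and /u/): rule 1 targets it, but not word-finally → unchanged [ɡ].
/u/ (between /ɡ/ and /z/): rule 2 targets it, but not in an unstressed syllable → unchanged [u].

[nəlfəvəˈɡuz]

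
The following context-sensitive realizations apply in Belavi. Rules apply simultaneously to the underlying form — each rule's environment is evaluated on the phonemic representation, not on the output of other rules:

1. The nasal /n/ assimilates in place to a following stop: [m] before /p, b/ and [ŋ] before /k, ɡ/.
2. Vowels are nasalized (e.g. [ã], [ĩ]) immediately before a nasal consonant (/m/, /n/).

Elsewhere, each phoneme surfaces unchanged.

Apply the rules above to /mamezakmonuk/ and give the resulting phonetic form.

[mãmezakmõnuk]

/a/ (between /m/ and /m/): before a nasal consonant, so rule 2 applies → [ã].
/e/ (between /m/ and /z/) fails the environment for rule 2, so it stays [e].
/a/ (between /z/ and /k/) is in the target of rule 2 but the environment (before a nasal consonant) is not met → [a].
Rule 2 applies to /o/ (between /m/ and /n/: before a nasal consonant) → [õ].
/n/ (between /o/ and /u/) fails the environment for rule 1, so it stays [n].
/u/ — between /n/ and /k/; rule 2 does not apply here → [u].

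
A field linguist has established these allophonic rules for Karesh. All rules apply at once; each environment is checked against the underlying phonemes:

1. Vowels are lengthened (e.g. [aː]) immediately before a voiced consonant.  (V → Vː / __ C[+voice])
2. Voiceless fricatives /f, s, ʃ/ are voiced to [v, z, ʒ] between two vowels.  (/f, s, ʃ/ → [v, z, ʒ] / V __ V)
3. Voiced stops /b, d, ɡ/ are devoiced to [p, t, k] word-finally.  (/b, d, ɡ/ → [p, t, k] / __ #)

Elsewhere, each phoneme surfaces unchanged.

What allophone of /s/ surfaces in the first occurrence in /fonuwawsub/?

/s/ (between /w/ and /u/) is in the target of rule 2 but the environment (between two vowels) is not met → [s].

[s]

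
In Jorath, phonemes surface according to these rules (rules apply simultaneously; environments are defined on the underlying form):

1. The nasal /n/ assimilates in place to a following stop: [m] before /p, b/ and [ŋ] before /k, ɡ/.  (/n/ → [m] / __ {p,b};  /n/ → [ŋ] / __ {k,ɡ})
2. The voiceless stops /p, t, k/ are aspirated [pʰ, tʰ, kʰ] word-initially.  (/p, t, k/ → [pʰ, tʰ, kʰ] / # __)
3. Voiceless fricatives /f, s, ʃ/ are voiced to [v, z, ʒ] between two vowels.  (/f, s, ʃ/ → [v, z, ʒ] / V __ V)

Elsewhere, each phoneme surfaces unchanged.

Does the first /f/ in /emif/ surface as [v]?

No

/f/ (word-final): rule 3 targets it, but not between two vowels → unchanged [f].
The actual realization is [f], not [v].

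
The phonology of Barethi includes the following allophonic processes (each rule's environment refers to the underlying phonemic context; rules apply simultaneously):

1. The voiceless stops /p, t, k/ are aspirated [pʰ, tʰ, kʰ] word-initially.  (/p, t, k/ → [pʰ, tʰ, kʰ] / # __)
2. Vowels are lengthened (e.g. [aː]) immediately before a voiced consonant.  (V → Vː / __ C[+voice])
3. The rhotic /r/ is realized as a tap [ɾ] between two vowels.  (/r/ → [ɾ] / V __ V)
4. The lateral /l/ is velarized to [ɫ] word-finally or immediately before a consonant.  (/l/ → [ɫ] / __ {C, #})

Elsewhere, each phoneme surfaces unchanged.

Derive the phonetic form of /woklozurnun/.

/o/ (between /w/ and /k/) fails the environment for rule 2, so it stays [o].
/k/ (between /o/ and /l/): rule 1 targets it, but not word-initially → unchanged [k].
/l/ (between /k/ and /o/) fails the environment for rule 4, so it stays [l].
/o/ (between /l/ and /z/): before a voiced consonant, so rule 2 applies → [oː].
/u/ — between /z/ and /r/, before a voiced consonant — surfaces as [uː] (rule 2).
/r/ (between /u/ and /n/) is in the target of rule 3 but the environment (between two vowels) is not met → [r].
/u/ — between /n/ and /n/, before a voiced consonant — surfaces as [uː] (rule 2).

[wokloːzuːrnuːn]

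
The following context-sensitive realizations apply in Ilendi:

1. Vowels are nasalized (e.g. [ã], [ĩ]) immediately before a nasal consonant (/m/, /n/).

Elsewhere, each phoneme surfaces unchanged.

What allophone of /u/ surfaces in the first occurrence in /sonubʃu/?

[u]

/u/ (between /n/ and /b/): rule 1 targets it, but not before a nasal consonant → unchanged [u].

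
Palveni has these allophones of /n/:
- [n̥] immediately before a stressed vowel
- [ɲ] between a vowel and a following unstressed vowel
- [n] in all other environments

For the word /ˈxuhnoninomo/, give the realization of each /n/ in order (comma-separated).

[n], [ɲ], [ɲ]

Occurrence 1 (position 4): no conditioning environment matches → elsewhere allophone [n].
Occurrence 2 (position 6): between a vowel and a following unstressed vowel → [ɲ].
Occurrence 3 (position 8): between a vowel and a following unstressed vowel → [ɲ].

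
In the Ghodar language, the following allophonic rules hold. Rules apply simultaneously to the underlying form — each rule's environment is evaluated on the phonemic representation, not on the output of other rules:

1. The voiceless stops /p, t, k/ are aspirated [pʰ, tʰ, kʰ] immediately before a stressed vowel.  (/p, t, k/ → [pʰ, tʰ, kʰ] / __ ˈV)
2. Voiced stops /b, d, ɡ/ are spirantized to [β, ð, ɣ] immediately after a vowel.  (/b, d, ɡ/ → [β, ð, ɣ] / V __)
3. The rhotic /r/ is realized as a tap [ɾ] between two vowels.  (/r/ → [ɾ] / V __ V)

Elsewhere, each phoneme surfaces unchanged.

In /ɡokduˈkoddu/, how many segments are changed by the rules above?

2

Segments that undergo a rule: /k/ → [kʰ] (rule 1); /d/ → [ð] (rule 2).
All other segments surface unchanged.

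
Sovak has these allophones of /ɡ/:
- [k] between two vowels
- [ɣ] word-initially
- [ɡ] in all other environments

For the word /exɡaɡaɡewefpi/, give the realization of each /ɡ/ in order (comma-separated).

[ɡ], [k], [k]

Occurrence 1 (position 3): no conditioning environment matches → elsewhere allophone [ɡ].
Occurrence 2 (position 5): between two vowels → [k].
Occurrence 3 (position 7): between two vowels → [k].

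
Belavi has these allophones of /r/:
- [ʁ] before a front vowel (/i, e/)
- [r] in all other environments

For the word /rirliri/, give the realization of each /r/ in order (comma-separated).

Occurrence 1 (position 1): before a front vowel (/i, e/) → [ʁ].
Occurrence 2 (position 3): no conditioning environment matches → elsewhere allophone [r].
Occurrence 3 (position 6): before a front vowel (/i, e/) → [ʁ].

[ʁ], [r], [ʁ]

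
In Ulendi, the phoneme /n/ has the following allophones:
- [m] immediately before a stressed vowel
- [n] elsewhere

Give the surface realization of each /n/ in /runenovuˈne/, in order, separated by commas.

[n], [n], [m]

Occurrence 1 (position 3): no conditioning environment matches → elsewhere allophone [n].
Occurrence 2 (position 5): no conditioning environment matches → elsewhere allophone [n].
Occurrence 3 (position 9): immediately before a stressed vowel → [m].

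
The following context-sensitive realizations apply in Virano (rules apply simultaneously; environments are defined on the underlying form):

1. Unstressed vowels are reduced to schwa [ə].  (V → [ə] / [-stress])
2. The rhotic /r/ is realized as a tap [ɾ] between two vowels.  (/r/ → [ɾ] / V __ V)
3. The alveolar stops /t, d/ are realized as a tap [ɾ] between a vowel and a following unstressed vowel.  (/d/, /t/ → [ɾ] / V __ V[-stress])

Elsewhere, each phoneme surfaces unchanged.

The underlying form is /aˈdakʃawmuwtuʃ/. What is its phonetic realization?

/a/ meets the environment for rule 1 (in an unstressed syllable) → [ə].
/d/ — between /a/ and /a/; rule 3 does not apply here → [d].
/a/ (between /d/ and /k/) fails the environment for rule 1, so it stays [a].
/a/ — between /ʃ/ and /w/, in an unstressed syllable — surfaces as [ə] (rule 1).
Rule 1 applies to /u/ (between /m/ and /w/: in an unstressed syllable) → [ə].
/t/ (between /w/ and /u/) is in the target of rule 3 but the environment (between a vowel and a following unstressed vowel) is not met → [t].
/u/ — between /t/ and /ʃ/, in an unstressed syllable — surfaces as [ə] (rule 1).

[əˈdakʃəwməwtəʃ]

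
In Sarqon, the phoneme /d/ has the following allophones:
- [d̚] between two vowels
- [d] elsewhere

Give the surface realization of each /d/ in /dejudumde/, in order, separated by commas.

[d], [d̚], [d]

Occurrence 1 (position 1): no conditioning environment matches → elsewhere allophone [d].
Occurrence 2 (position 5): between two vowels → [d̚].
Occurrence 3 (position 8): no conditioning environment matches → elsewhere allophone [d].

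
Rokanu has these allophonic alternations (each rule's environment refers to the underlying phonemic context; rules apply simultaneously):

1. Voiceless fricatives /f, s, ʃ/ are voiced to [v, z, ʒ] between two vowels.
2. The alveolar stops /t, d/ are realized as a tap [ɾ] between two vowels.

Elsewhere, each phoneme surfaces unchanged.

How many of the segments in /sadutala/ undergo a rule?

2

Segments that undergo a rule: /d/ → [ɾ] (rule 2); /t/ → [ɾ] (rule 2).
All other segments surface unchanged.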